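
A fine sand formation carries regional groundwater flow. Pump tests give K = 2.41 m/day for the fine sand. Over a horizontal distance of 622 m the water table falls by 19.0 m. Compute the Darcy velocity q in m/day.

0.0736

Hydraulic gradient i = Δh / L = 19.0 / 622 = 0.03055.
Specific discharge q = K · i = 2.410 × 0.03055 = 0.07362 m/day.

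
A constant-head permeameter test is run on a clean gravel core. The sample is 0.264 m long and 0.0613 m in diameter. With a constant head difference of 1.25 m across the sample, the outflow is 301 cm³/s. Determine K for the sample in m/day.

1860

Cross-sectional area A = π·(d/2)² = π × (0.0613/2)² = 0.002951 m².
Convert discharge: 301 cm³/s = 0.0003010 m³/s.
Darcy's law rearranged: K = Q·L / (A·Δh) = 0.0003010 × 0.264 / (0.002951 × 1.25) = 0.02154 m/s = 1861 m/day.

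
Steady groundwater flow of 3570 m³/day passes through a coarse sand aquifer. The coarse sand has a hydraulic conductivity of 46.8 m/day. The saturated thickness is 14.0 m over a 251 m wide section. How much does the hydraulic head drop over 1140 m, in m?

Cross-sectional area A = 251 × 14.0 = 3514 m².
From Q = K·A·i, i = Q / (K·A) = 3570 / (46.80 × 3514) = 0.02171.
Head loss Δh = i · L = 0.02171 × 1140 = 24.75 m.

24.7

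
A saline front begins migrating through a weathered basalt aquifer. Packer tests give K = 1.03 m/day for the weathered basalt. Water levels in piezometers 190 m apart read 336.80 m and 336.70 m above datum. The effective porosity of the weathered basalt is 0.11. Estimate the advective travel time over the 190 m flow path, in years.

106

Hydraulic gradient i = (336.80 − 336.70) / 190 = 0.1 / 190 = 0.0005263.
Darcy flux q = K · i = 1.030 × 0.0005263 = 0.0005421 m/day.
Seepage velocity v = q / n_e = 0.0005421 / 0.11 = 0.004928 m/day.
Travel time t = L / v = 190 / 0.004928 = 38553 days = 105.6 years.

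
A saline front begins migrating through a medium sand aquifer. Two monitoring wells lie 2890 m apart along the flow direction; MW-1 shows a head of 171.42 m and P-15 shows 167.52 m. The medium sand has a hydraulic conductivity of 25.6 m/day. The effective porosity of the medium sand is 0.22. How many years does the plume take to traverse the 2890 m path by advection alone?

50.4

Hydraulic gradient i = (171.42 − 167.52) / 2890 = 3.9 / 2890 = 0.001349.
Darcy flux q = K · i = 25.60 × 0.001349 = 0.03455 m/day.
Seepage velocity v = q / n_e = 0.03455 / 0.22 = 0.1570 m/day.
Travel time t = L / v = 2890 / 0.1570 = 18404 days = 50.39 years.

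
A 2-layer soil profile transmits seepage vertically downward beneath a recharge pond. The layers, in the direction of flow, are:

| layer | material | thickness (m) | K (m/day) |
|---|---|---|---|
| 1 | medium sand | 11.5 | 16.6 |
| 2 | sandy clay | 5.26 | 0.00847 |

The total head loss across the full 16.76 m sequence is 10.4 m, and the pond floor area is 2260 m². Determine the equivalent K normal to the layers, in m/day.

Flow is perpendicular to layering, so the layers act in series and the equivalent K is the thickness-weighted harmonic mean.
Total thickness L = 11.5 + 5.26 = 16.76 m.
Σ(b_i/K_i) = 11.5/16.6 + 5.26/0.00847 = 621.7 d.
K_eq = L / Σ(b_i/K_i) = 16.76 / 621.7 = 0.02696 m/day.

0.0270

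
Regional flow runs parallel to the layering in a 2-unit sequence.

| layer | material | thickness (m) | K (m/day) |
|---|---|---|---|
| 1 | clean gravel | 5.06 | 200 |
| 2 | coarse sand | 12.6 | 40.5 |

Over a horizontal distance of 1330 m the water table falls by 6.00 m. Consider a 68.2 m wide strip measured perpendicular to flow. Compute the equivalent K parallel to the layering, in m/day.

86.2

Flow is parallel to layering, so each bed carries its own Darcy discharge and the transmissivities add.
Σ(K_i·b_i) = 200×5.06 + 40.5×12.6 = 1522 m²/day.
Total thickness b = 17.66 m, so K_eq = Σ(K_i·b_i)/b = 86.20 m/day.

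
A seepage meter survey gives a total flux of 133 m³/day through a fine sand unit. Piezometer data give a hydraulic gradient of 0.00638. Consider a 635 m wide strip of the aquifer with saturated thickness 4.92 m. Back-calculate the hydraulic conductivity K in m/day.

6.67

Cross-sectional area A = 635 × 4.92 = 3124 m².
Hydraulic gradient i = 0.00638.
From Q = K·A·i, K = Q / (A·i) = 133 / (3124 × 0.006380) = 6.673 m/day.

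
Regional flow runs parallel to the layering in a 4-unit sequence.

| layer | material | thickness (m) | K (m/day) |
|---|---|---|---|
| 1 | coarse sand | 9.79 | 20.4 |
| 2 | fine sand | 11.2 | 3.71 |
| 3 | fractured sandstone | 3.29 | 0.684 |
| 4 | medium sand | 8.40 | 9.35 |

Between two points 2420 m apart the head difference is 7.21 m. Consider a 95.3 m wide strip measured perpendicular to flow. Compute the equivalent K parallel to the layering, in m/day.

Flow is parallel to layering, so each bed carries its own Darcy discharge and the transmissivities add.
Σ(K_i·b_i) = 20.4×9.79 + 3.71×11.2 + 0.684×3.29 + 9.35×8.40 = 322.1 m²/day.
Total thickness b = 32.68 m, so K_eq = Σ(K_i·b_i)/b = 9.855 m/day.

9.85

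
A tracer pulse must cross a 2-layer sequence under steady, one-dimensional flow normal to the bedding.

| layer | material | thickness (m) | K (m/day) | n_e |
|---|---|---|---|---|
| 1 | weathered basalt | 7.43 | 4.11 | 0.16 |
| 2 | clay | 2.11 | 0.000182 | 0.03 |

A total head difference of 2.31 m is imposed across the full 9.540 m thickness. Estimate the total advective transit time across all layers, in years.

17.2

With flow normal to the layers, continuity requires the same specific discharge q through every layer.
Σ(b_i/K_i) = 7.43/4.11 + 2.11/0.000182 = 11595 d.
q = Δh / Σ(b_i/K_i) = 2.31 / 11595 = 0.0001992 m/day.
In each layer the seepage velocity is v_i = q/n_i, so the layer transit time is t_i = b_i·n_i / q:
  layer 1 (weathered basalt): t_1 = 7.43 × 0.16 / 0.0001992 = 5967 d
  layer 2 (clay): t_2 = 2.11 × 0.03 / 0.0001992 = 317.7 d
Total t = Σ t_i = 6285 days = 17.21 years.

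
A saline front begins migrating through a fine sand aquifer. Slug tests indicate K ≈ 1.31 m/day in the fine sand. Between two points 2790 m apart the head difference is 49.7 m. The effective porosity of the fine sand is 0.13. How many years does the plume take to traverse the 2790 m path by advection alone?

42.6

Hydraulic gradient i = Δh / L = 49.7 / 2790 = 0.01781.
Darcy flux q = K · i = 1.310 × 0.01781 = 0.02334 m/day.
Seepage velocity v = q / n_e = 0.02334 / 0.13 = 0.1795 m/day.
Travel time t = L / v = 2790 / 0.1795 = 15543 days = 42.55 years.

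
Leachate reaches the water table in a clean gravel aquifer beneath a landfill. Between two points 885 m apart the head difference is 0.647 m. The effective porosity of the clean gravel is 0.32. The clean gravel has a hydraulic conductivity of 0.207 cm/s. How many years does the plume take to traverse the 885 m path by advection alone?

Convert K: 0.207 cm/s × 864 = 178.8 m/day.
Hydraulic gradient i = Δh / L = 0.647 / 885 = 0.0007311.
Darcy flux q = K · i = 178.8 × 0.0007311 = 0.1308 m/day.
Seepage velocity v = q / n_e = 0.1308 / 0.32 = 0.4086 m/day.
Travel time t = L / v = 885 / 0.4086 = 2166 days = 5.930 years.

5.93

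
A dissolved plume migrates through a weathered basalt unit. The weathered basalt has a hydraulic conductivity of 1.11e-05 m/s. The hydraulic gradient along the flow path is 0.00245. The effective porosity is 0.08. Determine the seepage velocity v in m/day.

0.0294

Convert K: 1.11e-05 m/s × 86400 = 0.9590 m/day.
Hydraulic gradient i = 0.00245.
Darcy flux q = K · i = 0.9590 × 0.002450 = 0.002350 m/day.
Seepage velocity v = q / n_e = 0.002350 / 0.08 = 0.02937 m/day.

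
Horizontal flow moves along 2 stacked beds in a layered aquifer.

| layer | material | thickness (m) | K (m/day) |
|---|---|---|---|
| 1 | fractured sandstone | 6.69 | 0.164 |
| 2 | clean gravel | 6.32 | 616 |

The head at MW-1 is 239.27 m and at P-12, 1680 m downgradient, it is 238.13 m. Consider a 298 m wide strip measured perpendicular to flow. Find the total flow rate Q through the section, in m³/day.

Flow is parallel to layering, so each bed carries its own Darcy discharge and the transmissivities add.
Σ(K_i·b_i) = 0.164×6.69 + 616×6.32 = 3894 m²/day.
Hydraulic gradient i = (239.27 − 238.13) / 1680 = 1.14 / 1680 = 0.0006786.
Q = Σ(K_i·b_i) · W · i = 3894 × 298 × 0.0006786 = 787.5 m³/day.

787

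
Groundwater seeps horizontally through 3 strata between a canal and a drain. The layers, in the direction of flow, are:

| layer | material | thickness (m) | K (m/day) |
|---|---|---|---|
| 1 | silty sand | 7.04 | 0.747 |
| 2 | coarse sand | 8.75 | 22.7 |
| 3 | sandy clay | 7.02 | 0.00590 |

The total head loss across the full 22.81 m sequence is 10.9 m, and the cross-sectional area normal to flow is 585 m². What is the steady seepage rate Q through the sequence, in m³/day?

5.32

Flow is perpendicular to layering, so the layers act in series and the equivalent K is the thickness-weighted harmonic mean.
Total thickness L = 7.04 + 8.75 + 7.02 = 22.81 m.
Σ(b_i/K_i) = 7.04/0.747 + 8.75/22.7 + 7.02/0.00590 = 1200 d.
K_eq = L / Σ(b_i/K_i) = 22.81 / 1200 = 0.01901 m/day.
Q = K_eq · A · (Δh/L) = 0.01901 × 585 × (10.9/22.81) = 5.315 m³/day.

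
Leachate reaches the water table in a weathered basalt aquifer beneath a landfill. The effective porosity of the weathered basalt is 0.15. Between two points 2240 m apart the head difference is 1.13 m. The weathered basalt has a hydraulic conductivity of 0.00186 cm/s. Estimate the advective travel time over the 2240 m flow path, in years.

1130

Convert K: 0.00186 cm/s × 864 = 1.607 m/day.
Hydraulic gradient i = Δh / L = 1.13 / 2240 = 0.0005045.
Darcy flux q = K · i = 1.607 × 0.0005045 = 0.0008107 m/day.
Seepage velocity v = q / n_e = 0.0008107 / 0.15 = 0.005405 m/day.
Travel time t = L / v = 2240 / 0.005405 = 4.145e+05 days = 1135 years.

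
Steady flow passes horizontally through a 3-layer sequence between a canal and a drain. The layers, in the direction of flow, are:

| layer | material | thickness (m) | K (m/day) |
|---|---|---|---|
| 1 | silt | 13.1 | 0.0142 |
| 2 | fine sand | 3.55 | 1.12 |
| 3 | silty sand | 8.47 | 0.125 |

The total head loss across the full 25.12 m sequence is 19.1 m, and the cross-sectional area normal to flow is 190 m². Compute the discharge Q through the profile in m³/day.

Flow is perpendicular to layering, so the layers act in series and the equivalent K is the thickness-weighted harmonic mean.
Total thickness L = 13.1 + 3.55 + 8.47 = 25.12 m.
Σ(b_i/K_i) = 13.1/0.0142 + 3.55/1.12 + 8.47/0.125 = 993.5 d.
K_eq = L / Σ(b_i/K_i) = 25.12 / 993.5 = 0.02529 m/day.
Q = K_eq · A · (Δh/L) = 0.02529 × 190 × (19.1/25.12) = 3.653 m³/day.

3.65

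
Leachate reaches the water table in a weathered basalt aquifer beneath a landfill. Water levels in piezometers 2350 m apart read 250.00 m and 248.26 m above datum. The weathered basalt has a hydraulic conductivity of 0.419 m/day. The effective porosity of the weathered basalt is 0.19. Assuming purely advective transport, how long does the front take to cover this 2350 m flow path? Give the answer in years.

Hydraulic gradient i = (250.00 − 248.26) / 2350 = 1.74 / 2350 = 0.0007404.
Darcy flux q = K · i = 0.4190 × 0.0007404 = 0.0003102 m/day.
Seepage velocity v = q / n_e = 0.0003102 / 0.19 = 0.001633 m/day.
Travel time t = L / v = 2350 / 0.001633 = 1.439e+06 days = 3940 years.

3940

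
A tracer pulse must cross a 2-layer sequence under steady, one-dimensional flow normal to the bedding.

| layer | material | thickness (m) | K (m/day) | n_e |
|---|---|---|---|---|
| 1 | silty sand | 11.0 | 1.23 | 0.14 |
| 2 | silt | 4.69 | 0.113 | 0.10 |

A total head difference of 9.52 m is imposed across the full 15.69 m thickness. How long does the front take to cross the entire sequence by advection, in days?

With flow normal to the layers, continuity requires the same specific discharge q through every layer.
Σ(b_i/K_i) = 11.0/1.23 + 4.69/0.113 = 50.45 d.
q = Δh / Σ(b_i/K_i) = 9.52 / 50.45 = 0.1887 m/day.
In each layer the seepage velocity is v_i = q/n_i, so the layer transit time is t_i = b_i·n_i / q:
  layer 1 (silty sand): t_1 = 11.0 × 0.14 / 0.1887 = 8.161 d
  layer 2 (silt): t_2 = 4.69 × 0.10 / 0.1887 = 2.485 d
Total t = Σ t_i = 10.65 days.

10.6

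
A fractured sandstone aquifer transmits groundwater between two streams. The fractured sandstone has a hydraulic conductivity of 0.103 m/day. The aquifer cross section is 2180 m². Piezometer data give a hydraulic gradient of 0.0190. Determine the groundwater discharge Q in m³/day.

Hydraulic gradient i = 0.0190.
Darcy's law: Q = K · A · i = 0.1030 × 2180 × 0.01900 = 4.266 m³/day.

4.27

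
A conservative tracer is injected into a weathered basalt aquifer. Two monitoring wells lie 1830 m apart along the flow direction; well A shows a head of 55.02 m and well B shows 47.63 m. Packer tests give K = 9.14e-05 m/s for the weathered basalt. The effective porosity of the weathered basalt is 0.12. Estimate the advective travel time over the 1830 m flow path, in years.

18.9

Convert K: 9.14e-05 m/s × 86400 = 7.897 m/day.
Hydraulic gradient i = (55.02 − 47.63) / 1830 = 7.39 / 1830 = 0.004038.
Darcy flux q = K · i = 7.897 × 0.004038 = 0.03189 m/day.
Seepage velocity v = q / n_e = 0.03189 / 0.12 = 0.2657 m/day.
Travel time t = L / v = 1830 / 0.2657 = 6886 days = 18.85 years.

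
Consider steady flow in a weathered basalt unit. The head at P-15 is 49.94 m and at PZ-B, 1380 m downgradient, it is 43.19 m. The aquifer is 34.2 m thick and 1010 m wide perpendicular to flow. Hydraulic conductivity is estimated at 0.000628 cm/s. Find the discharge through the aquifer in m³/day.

91.7

Convert K: 0.000628 cm/s × 864 = 0.5426 m/day.
Cross-sectional area A = 1010 × 34.2 = 34542 m².
Hydraulic gradient i = (49.94 − 43.19) / 1380 = 6.75 / 1380 = 0.004891.
Darcy's law: Q = K · A · i = 0.5426 × 34542 × 0.004891 = 91.67 m³/day.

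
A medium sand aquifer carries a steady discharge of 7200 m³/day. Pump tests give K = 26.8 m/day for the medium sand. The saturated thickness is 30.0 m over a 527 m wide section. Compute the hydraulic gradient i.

Cross-sectional area A = 527 × 30.0 = 15810 m².
From Q = K·A·i, i = Q / (K·A) = 7200 / (26.80 × 15810) = 0.01699.

0.0170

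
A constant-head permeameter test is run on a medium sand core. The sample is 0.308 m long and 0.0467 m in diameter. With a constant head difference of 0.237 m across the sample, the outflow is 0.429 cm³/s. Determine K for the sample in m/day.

Cross-sectional area A = π·(d/2)² = π × (0.0467/2)² = 0.001713 m².
Convert discharge: 0.429 cm³/s = 4.290e-07 m³/s.
Darcy's law rearranged: K = Q·L / (A·Δh) = 4.290e-07 × 0.308 / (0.001713 × 0.237) = 0.0003255 m/s = 28.12 m/day.

28.1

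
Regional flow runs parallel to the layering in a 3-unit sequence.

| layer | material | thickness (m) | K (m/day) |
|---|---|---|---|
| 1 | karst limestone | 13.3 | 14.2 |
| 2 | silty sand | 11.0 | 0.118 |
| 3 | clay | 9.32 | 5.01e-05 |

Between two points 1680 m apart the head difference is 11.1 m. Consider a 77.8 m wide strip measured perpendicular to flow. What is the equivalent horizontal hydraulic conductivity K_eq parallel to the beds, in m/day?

Flow is parallel to layering, so each bed carries its own Darcy discharge and the transmissivities add.
Σ(K_i·b_i) = 14.2×13.3 + 0.118×11.0 + 5.01e-05×9.32 = 190.2 m²/day.
Total thickness b = 33.62 m, so K_eq = Σ(K_i·b_i)/b = 5.656 m/day.

5.66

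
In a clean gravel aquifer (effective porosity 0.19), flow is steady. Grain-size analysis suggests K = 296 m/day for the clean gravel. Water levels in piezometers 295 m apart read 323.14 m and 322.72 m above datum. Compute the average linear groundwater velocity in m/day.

Hydraulic gradient i = (323.14 − 322.72) / 295 = 0.42 / 295 = 0.001424.
Darcy flux q = K · i = 296.0 × 0.001424 = 0.4214 m/day.
Seepage velocity v = q / n_e = 0.4214 / 0.19 = 2.218 m/day.

2.22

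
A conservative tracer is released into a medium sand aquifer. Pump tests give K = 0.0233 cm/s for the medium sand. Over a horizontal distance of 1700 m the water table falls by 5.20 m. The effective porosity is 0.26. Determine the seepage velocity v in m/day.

0.237

Convert K: 0.0233 cm/s × 864 = 20.13 m/day.
Hydraulic gradient i = Δh / L = 5.20 / 1700 = 0.003059.
Darcy flux q = K · i = 20.13 × 0.003059 = 0.06158 m/day.
Seepage velocity v = q / n_e = 0.06158 / 0.26 = 0.2368 m/day.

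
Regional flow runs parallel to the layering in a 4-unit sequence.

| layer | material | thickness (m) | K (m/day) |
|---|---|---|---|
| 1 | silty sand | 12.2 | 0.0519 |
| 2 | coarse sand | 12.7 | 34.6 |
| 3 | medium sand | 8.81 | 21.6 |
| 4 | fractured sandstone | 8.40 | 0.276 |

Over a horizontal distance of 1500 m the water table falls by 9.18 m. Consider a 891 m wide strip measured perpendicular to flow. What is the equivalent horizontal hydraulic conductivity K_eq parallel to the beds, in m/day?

Flow is parallel to layering, so each bed carries its own Darcy discharge and the transmissivities add.
Σ(K_i·b_i) = 0.0519×12.2 + 34.6×12.7 + 21.6×8.81 + 0.276×8.40 = 632.7 m²/day.
Total thickness b = 42.11 m, so K_eq = Σ(K_i·b_i)/b = 15.02 m/day.

15.0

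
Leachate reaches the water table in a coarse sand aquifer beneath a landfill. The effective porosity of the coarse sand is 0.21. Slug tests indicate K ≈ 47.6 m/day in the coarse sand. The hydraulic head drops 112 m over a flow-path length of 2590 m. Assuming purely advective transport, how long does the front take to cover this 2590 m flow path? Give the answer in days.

264

Hydraulic gradient i = Δh / L = 112 / 2590 = 0.04324.
Darcy flux q = K · i = 47.60 × 0.04324 = 2.058 m/day.
Seepage velocity v = q / n_e = 2.058 / 0.21 = 9.802 m/day.
Travel time t = L / v = 2590 / 9.802 = 264.2 days.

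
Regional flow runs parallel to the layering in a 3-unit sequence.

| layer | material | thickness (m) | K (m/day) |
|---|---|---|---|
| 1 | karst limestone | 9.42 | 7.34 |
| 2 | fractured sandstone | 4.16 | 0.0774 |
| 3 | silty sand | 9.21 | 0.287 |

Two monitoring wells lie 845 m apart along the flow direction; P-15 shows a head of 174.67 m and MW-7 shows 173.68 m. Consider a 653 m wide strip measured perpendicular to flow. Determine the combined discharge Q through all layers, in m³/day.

55.2

Flow is parallel to layering, so each bed carries its own Darcy discharge and the transmissivities add.
Σ(K_i·b_i) = 7.34×9.42 + 0.0774×4.16 + 0.287×9.21 = 72.11 m²/day.
Hydraulic gradient i = (174.67 − 173.68) / 845 = 0.99 / 845 = 0.001172.
Q = Σ(K_i·b_i) · W · i = 72.11 × 653 × 0.001172 = 55.17 m³/day.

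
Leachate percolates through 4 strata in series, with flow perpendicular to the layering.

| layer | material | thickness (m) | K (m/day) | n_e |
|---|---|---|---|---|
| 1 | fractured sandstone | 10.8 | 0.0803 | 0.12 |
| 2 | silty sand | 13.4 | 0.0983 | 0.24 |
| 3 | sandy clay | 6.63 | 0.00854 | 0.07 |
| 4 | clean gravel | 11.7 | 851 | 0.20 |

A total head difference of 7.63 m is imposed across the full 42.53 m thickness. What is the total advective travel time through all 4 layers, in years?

2.75

With flow normal to the layers, continuity requires the same specific discharge q through every layer.
Σ(b_i/K_i) = 10.8/0.0803 + 13.4/0.0983 + 6.63/0.00854 + 11.7/851 = 1047 d.
q = Δh / Σ(b_i/K_i) = 7.63 / 1047 = 0.007286 m/day.
In each layer the seepage velocity is v_i = q/n_i, so the layer transit time is t_i = b_i·n_i / q:
  layer 1 (fractured sandstone): t_1 = 10.8 × 0.12 / 0.007286 = 177.9 d
  layer 2 (silty sand): t_2 = 13.4 × 0.24 / 0.007286 = 441.4 d
  layer 3 (sandy clay): t_3 = 6.63 × 0.07 / 0.007286 = 63.70 d
  layer 4 (clean gravel): t_4 = 11.7 × 0.20 / 0.007286 = 321.2 d
Total t = Σ t_i = 1004 days = 2.749 years.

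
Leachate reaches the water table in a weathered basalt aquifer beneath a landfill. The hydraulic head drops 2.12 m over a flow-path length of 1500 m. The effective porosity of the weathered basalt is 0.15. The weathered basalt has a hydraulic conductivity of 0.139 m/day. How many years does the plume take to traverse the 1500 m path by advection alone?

Hydraulic gradient i = Δh / L = 2.12 / 1500 = 0.001413.
Darcy flux q = K · i = 0.1390 × 0.001413 = 0.0001965 m/day.
Seepage velocity v = q / n_e = 0.0001965 / 0.15 = 0.001310 m/day.
Travel time t = L / v = 1500 / 0.001310 = 1.145e+06 days = 3136 years.

3140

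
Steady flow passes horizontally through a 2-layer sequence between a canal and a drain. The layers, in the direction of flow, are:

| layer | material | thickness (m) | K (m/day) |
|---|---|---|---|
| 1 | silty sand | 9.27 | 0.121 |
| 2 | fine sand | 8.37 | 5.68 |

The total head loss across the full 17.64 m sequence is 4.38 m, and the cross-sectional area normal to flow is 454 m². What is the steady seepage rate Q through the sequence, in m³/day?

25.5

Flow is perpendicular to layering, so the layers act in series and the equivalent K is the thickness-weighted harmonic mean.
Total thickness L = 9.27 + 8.37 = 17.64 m.
Σ(b_i/K_i) = 9.27/0.121 + 8.37/5.68 = 78.09 d.
K_eq = L / Σ(b_i/K_i) = 17.64 / 78.09 = 0.2259 m/day.
Q = K_eq · A · (Δh/L) = 0.2259 × 454 × (4.38/17.64) = 25.47 m³/day.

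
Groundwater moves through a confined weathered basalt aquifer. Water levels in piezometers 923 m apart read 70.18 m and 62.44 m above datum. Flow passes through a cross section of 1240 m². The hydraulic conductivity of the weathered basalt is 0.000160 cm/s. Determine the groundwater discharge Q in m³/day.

Convert K: 0.000160 cm/s × 864 = 0.1382 m/day.
Hydraulic gradient i = (70.18 − 62.44) / 923 = 7.74 / 923 = 0.008386.
Darcy's law: Q = K · A · i = 0.1382 × 1240 × 0.008386 = 1.437 m³/day.

1.44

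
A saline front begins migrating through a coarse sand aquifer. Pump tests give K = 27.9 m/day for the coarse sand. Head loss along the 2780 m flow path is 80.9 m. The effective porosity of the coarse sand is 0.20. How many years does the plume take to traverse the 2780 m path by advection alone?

1.87

Hydraulic gradient i = Δh / L = 80.9 / 2780 = 0.02910.
Darcy flux q = K · i = 27.90 × 0.02910 = 0.8119 m/day.
Seepage velocity v = q / n_e = 0.8119 / 0.20 = 4.060 m/day.
Travel time t = L / v = 2780 / 4.060 = 684.8 days = 1.875 years.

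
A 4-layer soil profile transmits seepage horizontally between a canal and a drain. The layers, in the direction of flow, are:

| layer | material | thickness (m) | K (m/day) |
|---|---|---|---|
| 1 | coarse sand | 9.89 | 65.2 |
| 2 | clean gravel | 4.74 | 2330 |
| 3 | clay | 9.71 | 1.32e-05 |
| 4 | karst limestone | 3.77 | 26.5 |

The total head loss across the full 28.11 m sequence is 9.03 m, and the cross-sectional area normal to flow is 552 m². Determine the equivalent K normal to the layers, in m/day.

3.82e-05

Flow is perpendicular to layering, so the layers act in series and the equivalent K is the thickness-weighted harmonic mean.
Total thickness L = 9.89 + 4.74 + 9.71 + 3.77 = 28.11 m.
Σ(b_i/K_i) = 9.89/65.2 + 4.74/2330 + 9.71/1.32e-05 + 3.77/26.5 = 7.356e+05 d.
K_eq = L / Σ(b_i/K_i) = 28.11 / 7.356e+05 = 3.821e-05 m/day.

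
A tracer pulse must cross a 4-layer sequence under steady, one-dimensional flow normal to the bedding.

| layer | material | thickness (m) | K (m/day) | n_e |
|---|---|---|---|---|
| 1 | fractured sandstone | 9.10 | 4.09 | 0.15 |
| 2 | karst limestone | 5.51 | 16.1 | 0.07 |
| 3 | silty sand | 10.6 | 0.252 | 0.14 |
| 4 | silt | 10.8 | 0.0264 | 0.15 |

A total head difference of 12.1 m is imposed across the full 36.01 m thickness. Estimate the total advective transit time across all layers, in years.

0.498

With flow normal to the layers, continuity requires the same specific discharge q through every layer.
Σ(b_i/K_i) = 9.10/4.09 + 5.51/16.1 + 10.6/0.252 + 10.8/0.0264 = 453.7 d.
q = Δh / Σ(b_i/K_i) = 12.1 / 453.7 = 0.02667 m/day.
In each layer the seepage velocity is v_i = q/n_i, so the layer transit time is t_i = b_i·n_i / q:
  layer 1 (fractured sandstone): t_1 = 9.10 × 0.15 / 0.02667 = 51.18 d
  layer 2 (karst limestone): t_2 = 5.51 × 0.07 / 0.02667 = 14.46 d
  layer 3 (silty sand): t_3 = 10.6 × 0.14 / 0.02667 = 55.65 d
  layer 4 (silt): t_4 = 10.8 × 0.15 / 0.02667 = 60.75 d
Total t = Σ t_i = 182.0 days = 0.4984 years.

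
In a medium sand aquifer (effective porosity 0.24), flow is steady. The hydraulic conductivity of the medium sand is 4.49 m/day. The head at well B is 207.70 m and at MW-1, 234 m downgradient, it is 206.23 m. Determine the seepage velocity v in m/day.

0.118

Hydraulic gradient i = (207.70 − 206.23) / 234 = 1.47 / 234 = 0.006282.
Darcy flux q = K · i = 4.490 × 0.006282 = 0.02821 m/day.
Seepage velocity v = q / n_e = 0.02821 / 0.24 = 0.1175 m/day.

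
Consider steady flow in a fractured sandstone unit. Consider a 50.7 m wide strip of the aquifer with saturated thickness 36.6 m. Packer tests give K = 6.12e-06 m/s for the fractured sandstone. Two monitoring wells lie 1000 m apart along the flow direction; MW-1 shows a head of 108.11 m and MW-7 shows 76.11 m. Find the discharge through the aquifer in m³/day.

31.4

Convert K: 6.12e-06 m/s × 86400 = 0.5288 m/day.
Cross-sectional area A = 50.7 × 36.6 = 1856 m².
Hydraulic gradient i = (108.11 − 76.11) / 1000 = 32 / 1000 = 0.03200.
Darcy's law: Q = K · A · i = 0.5288 × 1856 × 0.03200 = 31.40 m³/day.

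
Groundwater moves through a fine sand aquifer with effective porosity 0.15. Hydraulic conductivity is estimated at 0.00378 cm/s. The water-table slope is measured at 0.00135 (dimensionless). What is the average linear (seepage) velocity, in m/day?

Convert K: 0.00378 cm/s × 864 = 3.266 m/day.
Hydraulic gradient i = 0.00135.
Darcy flux q = K · i = 3.266 × 0.001350 = 0.004409 m/day.
Seepage velocity v = q / n_e = 0.004409 / 0.15 = 0.02939 m/day.

0.0294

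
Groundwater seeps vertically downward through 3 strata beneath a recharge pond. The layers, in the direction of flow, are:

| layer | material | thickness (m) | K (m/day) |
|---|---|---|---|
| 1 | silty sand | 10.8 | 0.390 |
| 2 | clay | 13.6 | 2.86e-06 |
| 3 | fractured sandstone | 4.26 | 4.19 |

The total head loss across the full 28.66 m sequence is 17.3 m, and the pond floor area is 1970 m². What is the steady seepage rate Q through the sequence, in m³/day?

0.00717

Flow is perpendicular to layering, so the layers act in series and the equivalent K is the thickness-weighted harmonic mean.
Total thickness L = 10.8 + 13.6 + 4.26 = 28.66 m.
Σ(b_i/K_i) = 10.8/0.390 + 13.6/2.86e-06 + 4.26/4.19 = 4.755e+06 d.
K_eq = L / Σ(b_i/K_i) = 28.66 / 4.755e+06 = 6.027e-06 m/day.
Q = K_eq · A · (Δh/L) = 6.027e-06 × 1970 × (17.3/28.66) = 0.007167 m³/day.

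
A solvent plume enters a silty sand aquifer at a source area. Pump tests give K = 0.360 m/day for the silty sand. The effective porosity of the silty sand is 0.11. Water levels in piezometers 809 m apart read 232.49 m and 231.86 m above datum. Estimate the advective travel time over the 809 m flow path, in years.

Hydraulic gradient i = (232.49 − 231.86) / 809 = 0.63 / 809 = 0.0007787.
Darcy flux q = K · i = 0.3600 × 0.0007787 = 0.0002803 m/day.
Seepage velocity v = q / n_e = 0.0002803 / 0.11 = 0.002549 m/day.
Travel time t = L / v = 809 / 0.002549 = 3.174e+05 days = 869.1 years.

869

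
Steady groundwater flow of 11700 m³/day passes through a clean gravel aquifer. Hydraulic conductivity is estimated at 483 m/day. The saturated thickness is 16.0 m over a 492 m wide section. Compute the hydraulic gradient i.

Cross-sectional area A = 492 × 16.0 = 7872 m².
From Q = K·A·i, i = Q / (K·A) = 11700 / (483.0 × 7872) = 0.003077.

0.00308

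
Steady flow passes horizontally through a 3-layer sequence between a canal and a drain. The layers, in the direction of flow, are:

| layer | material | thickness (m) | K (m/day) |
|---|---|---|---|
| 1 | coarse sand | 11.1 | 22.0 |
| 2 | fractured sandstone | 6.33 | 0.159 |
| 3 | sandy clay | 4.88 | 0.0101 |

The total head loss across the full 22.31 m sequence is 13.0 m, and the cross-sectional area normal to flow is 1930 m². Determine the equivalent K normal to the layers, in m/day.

Flow is perpendicular to layering, so the layers act in series and the equivalent K is the thickness-weighted harmonic mean.
Total thickness L = 11.1 + 6.33 + 4.88 = 22.31 m.
Σ(b_i/K_i) = 11.1/22.0 + 6.33/0.159 + 4.88/0.0101 = 523.5 d.
K_eq = L / Σ(b_i/K_i) = 22.31 / 523.5 = 0.04262 m/day.

0.0426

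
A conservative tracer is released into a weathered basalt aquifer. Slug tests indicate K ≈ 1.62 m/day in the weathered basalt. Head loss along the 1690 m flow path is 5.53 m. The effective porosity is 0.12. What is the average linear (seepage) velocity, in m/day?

Hydraulic gradient i = Δh / L = 5.53 / 1690 = 0.003272.
Darcy flux q = K · i = 1.620 × 0.003272 = 0.005301 m/day.
Seepage velocity v = q / n_e = 0.005301 / 0.12 = 0.04417 m/day.

0.0442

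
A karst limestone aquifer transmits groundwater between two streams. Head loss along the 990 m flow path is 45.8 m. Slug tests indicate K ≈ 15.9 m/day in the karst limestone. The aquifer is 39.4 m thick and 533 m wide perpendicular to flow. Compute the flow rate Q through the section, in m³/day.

15400

Cross-sectional area A = 533 × 39.4 = 21000 m².
Hydraulic gradient i = Δh / L = 45.8 / 990 = 0.04626.
Darcy's law: Q = K · A · i = 15.90 × 21000 × 0.04626 = 15447 m³/day.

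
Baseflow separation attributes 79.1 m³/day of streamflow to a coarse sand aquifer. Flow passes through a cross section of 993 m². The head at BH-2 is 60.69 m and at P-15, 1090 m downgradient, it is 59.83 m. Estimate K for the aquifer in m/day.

101

Hydraulic gradient i = (60.69 − 59.83) / 1090 = 0.86 / 1090 = 0.0007890.
From Q = K·A·i, K = Q / (A·i) = 79.1 / (993.0 × 0.0007890) = 101.0 m/day.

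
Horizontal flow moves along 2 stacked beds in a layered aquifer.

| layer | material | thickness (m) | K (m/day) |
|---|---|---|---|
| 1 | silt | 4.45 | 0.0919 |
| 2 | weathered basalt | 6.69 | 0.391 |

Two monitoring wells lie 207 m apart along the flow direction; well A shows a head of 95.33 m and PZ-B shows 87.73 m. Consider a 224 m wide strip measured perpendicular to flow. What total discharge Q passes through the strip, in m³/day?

Flow is parallel to layering, so each bed carries its own Darcy discharge and the transmissivities add.
Σ(K_i·b_i) = 0.0919×4.45 + 0.391×6.69 = 3.025 m²/day.
Hydraulic gradient i = (95.33 − 87.73) / 207 = 7.6 / 207 = 0.03671.
Q = Σ(K_i·b_i) · W · i = 3.025 × 224 × 0.03671 = 24.88 m³/day.

24.9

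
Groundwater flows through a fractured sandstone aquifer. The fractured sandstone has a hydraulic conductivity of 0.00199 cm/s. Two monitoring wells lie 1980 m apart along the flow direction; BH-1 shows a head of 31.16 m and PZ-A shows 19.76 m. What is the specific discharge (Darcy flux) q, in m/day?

0.00990

Convert K: 0.00199 cm/s × 864 = 1.719 m/day.
Hydraulic gradient i = (31.16 − 19.76) / 1980 = 11.4 / 1980 = 0.005758.
Specific discharge q = K · i = 1.719 × 0.005758 = 0.009899 m/day.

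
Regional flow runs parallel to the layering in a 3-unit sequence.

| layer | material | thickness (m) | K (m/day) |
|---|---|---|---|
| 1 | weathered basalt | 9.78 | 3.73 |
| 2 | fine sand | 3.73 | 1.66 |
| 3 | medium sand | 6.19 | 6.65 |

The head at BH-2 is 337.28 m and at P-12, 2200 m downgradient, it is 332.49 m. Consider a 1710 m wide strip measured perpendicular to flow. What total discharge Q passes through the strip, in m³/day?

Flow is parallel to layering, so each bed carries its own Darcy discharge and the transmissivities add.
Σ(K_i·b_i) = 3.73×9.78 + 1.66×3.73 + 6.65×6.19 = 83.83 m²/day.
Hydraulic gradient i = (337.28 − 332.49) / 2200 = 4.79 / 2200 = 0.002177.
Q = Σ(K_i·b_i) · W · i = 83.83 × 1710 × 0.002177 = 312.1 m³/day.

312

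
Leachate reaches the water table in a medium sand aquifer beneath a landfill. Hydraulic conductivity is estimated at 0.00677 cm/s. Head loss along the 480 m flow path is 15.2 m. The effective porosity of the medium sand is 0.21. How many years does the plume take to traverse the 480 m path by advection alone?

Convert K: 0.00677 cm/s × 864 = 5.849 m/day.
Hydraulic gradient i = Δh / L = 15.2 / 480 = 0.03167.
Darcy flux q = K · i = 5.849 × 0.03167 = 0.1852 m/day.
Seepage velocity v = q / n_e = 0.1852 / 0.21 = 0.8820 m/day.
Travel time t = L / v = 480 / 0.8820 = 544.2 days = 1.490 years.

1.49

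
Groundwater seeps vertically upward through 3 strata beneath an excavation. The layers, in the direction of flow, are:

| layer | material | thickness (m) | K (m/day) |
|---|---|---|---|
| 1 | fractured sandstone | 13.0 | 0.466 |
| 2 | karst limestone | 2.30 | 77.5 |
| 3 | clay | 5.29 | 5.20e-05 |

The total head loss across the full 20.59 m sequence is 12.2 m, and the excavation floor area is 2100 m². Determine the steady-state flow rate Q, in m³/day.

0.252

Flow is perpendicular to layering, so the layers act in series and the equivalent K is the thickness-weighted harmonic mean.
Total thickness L = 13.0 + 2.30 + 5.29 = 20.59 m.
Σ(b_i/K_i) = 13.0/0.466 + 2.30/77.5 + 5.29/5.20e-05 = 1.018e+05 d.
K_eq = L / Σ(b_i/K_i) = 20.59 / 1.018e+05 = 0.0002023 m/day.
Q = K_eq · A · (Δh/L) = 0.0002023 × 2100 × (12.2/20.59) = 0.2518 m³/day.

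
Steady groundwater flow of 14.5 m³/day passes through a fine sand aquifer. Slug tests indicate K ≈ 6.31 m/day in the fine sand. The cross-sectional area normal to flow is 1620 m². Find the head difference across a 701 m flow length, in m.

From Q = K·A·i, i = Q / (K·A) = 14.5 / (6.310 × 1620) = 0.001418.
Head loss Δh = i · L = 0.001418 × 701 = 0.9944 m.

0.994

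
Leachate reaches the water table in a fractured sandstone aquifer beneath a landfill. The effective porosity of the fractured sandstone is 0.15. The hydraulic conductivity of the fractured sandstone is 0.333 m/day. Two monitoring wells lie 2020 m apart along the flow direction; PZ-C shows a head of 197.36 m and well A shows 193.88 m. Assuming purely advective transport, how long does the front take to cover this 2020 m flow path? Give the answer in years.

1450

Hydraulic gradient i = (197.36 − 193.88) / 2020 = 3.48 / 2020 = 0.001723.
Darcy flux q = K · i = 0.3330 × 0.001723 = 0.0005737 m/day.
Seepage velocity v = q / n_e = 0.0005737 / 0.15 = 0.003825 m/day.
Travel time t = L / v = 2020 / 0.003825 = 5.282e+05 days = 1446 years.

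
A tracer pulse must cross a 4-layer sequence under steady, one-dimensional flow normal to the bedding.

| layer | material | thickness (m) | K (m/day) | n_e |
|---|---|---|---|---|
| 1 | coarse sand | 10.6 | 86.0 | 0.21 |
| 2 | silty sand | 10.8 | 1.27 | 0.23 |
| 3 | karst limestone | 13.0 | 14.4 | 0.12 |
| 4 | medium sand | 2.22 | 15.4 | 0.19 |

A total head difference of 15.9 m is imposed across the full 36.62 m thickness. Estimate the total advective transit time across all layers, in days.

With flow normal to the layers, continuity requires the same specific discharge q through every layer.
Σ(b_i/K_i) = 10.6/86.0 + 10.8/1.27 + 13.0/14.4 + 2.22/15.4 = 9.674 d.
q = Δh / Σ(b_i/K_i) = 15.9 / 9.674 = 1.644 m/day.
In each layer the seepage velocity is v_i = q/n_i, so the layer transit time is t_i = b_i·n_i / q:
  layer 1 (coarse sand): t_1 = 10.6 × 0.21 / 1.644 = 1.354 d
  layer 2 (silty sand): t_2 = 10.8 × 0.23 / 1.644 = 1.511 d
  layer 3 (karst limestone): t_3 = 13.0 × 0.12 / 1.644 = 0.9492 d
  layer 4 (medium sand): t_4 = 2.22 × 0.19 / 1.644 = 0.2566 d
Total t = Σ t_i = 4.072 days.

4.07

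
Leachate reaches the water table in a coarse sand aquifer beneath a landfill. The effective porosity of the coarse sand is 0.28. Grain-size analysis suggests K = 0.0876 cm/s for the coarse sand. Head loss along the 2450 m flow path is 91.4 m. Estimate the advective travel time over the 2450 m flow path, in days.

243

Convert K: 0.0876 cm/s × 864 = 75.69 m/day.
Hydraulic gradient i = Δh / L = 91.4 / 2450 = 0.03731.
Darcy flux q = K · i = 75.69 × 0.03731 = 2.824 m/day.
Seepage velocity v = q / n_e = 2.824 / 0.28 = 10.08 m/day.
Travel time t = L / v = 2450 / 10.08 = 243.0 days.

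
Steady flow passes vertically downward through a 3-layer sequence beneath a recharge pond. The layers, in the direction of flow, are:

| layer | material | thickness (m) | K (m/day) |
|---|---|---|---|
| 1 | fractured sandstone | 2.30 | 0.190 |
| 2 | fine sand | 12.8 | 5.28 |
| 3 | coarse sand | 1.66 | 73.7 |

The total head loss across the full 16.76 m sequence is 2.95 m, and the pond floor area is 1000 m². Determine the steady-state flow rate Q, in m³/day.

203

Flow is perpendicular to layering, so the layers act in series and the equivalent K is the thickness-weighted harmonic mean.
Total thickness L = 2.30 + 12.8 + 1.66 = 16.76 m.
Σ(b_i/K_i) = 2.30/0.190 + 12.8/5.28 + 1.66/73.7 = 14.55 d.
K_eq = L / Σ(b_i/K_i) = 16.76 / 14.55 = 1.152 m/day.
Q = K_eq · A · (Δh/L) = 1.152 × 1000 × (2.95/16.76) = 202.7 m³/day.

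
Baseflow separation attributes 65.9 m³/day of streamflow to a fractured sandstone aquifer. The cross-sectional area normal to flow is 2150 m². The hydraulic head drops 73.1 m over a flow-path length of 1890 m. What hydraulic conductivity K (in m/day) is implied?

0.792

Hydraulic gradient i = Δh / L = 73.1 / 1890 = 0.03868.
From Q = K·A·i, K = Q / (A·i) = 65.9 / (2150 × 0.03868) = 0.7925 m/day.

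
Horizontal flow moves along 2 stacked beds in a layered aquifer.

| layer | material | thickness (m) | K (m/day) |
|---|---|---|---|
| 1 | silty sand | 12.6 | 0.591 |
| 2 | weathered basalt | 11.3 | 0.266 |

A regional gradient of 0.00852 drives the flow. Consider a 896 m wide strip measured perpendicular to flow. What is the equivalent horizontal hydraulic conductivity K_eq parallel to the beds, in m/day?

Flow is parallel to layering, so each bed carries its own Darcy discharge and the transmissivities add.
Σ(K_i·b_i) = 0.591×12.6 + 0.266×11.3 = 10.45 m²/day.
Total thickness b = 23.90 m, so K_eq = Σ(K_i·b_i)/b = 0.4373 m/day.

0.437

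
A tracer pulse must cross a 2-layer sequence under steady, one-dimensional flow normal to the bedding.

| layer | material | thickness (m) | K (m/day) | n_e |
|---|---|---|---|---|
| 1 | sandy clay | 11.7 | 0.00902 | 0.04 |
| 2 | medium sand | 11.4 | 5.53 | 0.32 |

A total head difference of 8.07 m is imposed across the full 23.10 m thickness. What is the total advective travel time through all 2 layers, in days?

With flow normal to the layers, continuity requires the same specific discharge q through every layer.
Σ(b_i/K_i) = 11.7/0.00902 + 11.4/5.53 = 1299 d.
q = Δh / Σ(b_i/K_i) = 8.07 / 1299 = 0.006212 m/day.
In each layer the seepage velocity is v_i = q/n_i, so the layer transit time is t_i = b_i·n_i / q:
  layer 1 (sandy clay): t_1 = 11.7 × 0.04 / 0.006212 = 75.34 d
  layer 2 (medium sand): t_2 = 11.4 × 0.32 / 0.006212 = 587.3 d
Total t = Σ t_i = 662.6 days.

663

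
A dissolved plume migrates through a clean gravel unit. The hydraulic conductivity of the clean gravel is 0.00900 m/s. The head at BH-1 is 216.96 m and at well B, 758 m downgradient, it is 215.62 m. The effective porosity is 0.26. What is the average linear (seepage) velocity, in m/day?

Convert K: 0.00900 m/s × 86400 = 777.6 m/day.
Hydraulic gradient i = (216.96 − 215.62) / 758 = 1.34 / 758 = 0.001768.
Darcy flux q = K · i = 777.6 × 0.001768 = 1.375 m/day.
Seepage velocity v = q / n_e = 1.375 / 0.26 = 5.287 m/day.

5.29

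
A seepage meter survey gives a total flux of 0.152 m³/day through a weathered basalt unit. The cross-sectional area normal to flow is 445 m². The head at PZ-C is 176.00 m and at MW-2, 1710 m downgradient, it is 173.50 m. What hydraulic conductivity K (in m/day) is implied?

Hydraulic gradient i = (176.00 − 173.50) / 1710 = 2.5 / 1710 = 0.001462.
From Q = K·A·i, K = Q / (A·i) = 0.152 / (445.0 × 0.001462) = 0.2336 m/day.

0.234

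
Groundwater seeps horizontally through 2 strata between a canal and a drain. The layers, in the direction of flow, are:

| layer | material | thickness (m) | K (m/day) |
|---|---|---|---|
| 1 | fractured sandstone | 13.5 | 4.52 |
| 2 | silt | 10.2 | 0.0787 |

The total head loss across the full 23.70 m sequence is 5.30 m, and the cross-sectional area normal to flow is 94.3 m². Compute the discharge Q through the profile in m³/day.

3.77

Flow is perpendicular to layering, so the layers act in series and the equivalent K is the thickness-weighted harmonic mean.
Total thickness L = 13.5 + 10.2 = 23.70 m.
Σ(b_i/K_i) = 13.5/4.52 + 10.2/0.0787 = 132.6 d.
K_eq = L / Σ(b_i/K_i) = 23.70 / 132.6 = 0.1787 m/day.
Q = K_eq · A · (Δh/L) = 0.1787 × 94.3 × (5.30/23.70) = 3.769 m³/day.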